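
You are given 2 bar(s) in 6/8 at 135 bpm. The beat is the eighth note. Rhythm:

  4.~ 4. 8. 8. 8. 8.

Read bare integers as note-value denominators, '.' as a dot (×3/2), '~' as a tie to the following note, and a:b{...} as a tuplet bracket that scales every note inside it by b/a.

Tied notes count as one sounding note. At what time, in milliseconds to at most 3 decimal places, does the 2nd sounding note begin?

note 2 onset = 6b = 2666.667ms

1. 0.0ms @ 0 + 2666.667ms (6)
2. 2666.667ms @ 6 + 666.667ms (3/2)
3. 3333.333ms @ 15/2 + 666.667ms (3/2)
4. 4000.0ms @ 9 + 666.667ms (3/2)
5. 4666.667ms @ 21/2 + 666.667ms (3/2)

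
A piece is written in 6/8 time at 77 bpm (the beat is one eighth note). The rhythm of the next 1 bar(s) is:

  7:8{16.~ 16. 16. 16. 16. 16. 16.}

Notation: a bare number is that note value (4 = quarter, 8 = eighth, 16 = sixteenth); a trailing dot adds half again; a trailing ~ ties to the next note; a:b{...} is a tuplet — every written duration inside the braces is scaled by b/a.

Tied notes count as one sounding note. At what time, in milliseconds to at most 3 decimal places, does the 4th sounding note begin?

note 4 onset = 24/7b = 2671.614ms

1. 0.0ms @ 0 + 1335.807ms (12/7)
2. 1335.807ms @ 12/7 + 667.904ms (6/7)
3. 2003.711ms @ 18/7 + 667.904ms (6/7)
4. 2671.614ms @ 24/7 + 667.904ms (6/7)
5. 3339.518ms @ 30/7 + 667.904ms (6/7)
6. 4007.421ms @ 36/7 + 667.904ms (6/7)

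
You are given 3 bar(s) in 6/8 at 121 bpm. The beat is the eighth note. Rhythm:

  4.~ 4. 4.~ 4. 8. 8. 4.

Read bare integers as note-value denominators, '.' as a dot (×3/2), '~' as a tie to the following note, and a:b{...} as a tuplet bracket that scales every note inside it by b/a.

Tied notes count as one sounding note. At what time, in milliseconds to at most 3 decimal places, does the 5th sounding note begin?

note 5 onset = 15b = 7438.017ms

1. 0.0ms @ 0 + 2975.207ms (6)
2. 2975.207ms @ 6 + 2975.207ms (6)
3. 5950.413ms @ 12 + 743.802ms (3/2)
4. 6694.215ms @ 27/2 + 743.802ms (3/2)
5. 7438.017ms @ 15 + 1487.603ms (3)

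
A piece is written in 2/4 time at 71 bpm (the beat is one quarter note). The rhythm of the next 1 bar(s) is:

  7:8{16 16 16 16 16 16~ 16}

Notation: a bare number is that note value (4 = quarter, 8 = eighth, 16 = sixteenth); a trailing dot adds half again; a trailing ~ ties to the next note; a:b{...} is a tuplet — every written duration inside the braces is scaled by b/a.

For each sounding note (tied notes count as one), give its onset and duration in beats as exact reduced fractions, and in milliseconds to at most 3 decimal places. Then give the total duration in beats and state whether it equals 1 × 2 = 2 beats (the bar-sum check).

1) 0.0ms=0b +241.449ms=2/7b
2) 241.449ms=2/7b +241.449ms=2/7b
3) 482.897ms=4/7b +241.449ms=2/7b
4) 724.346ms=6/7b +241.449ms=2/7b
5) 965.795ms=8/7b +241.449ms=2/7b
6) 1207.243ms=10/7b +482.897ms=4/7b
Σ=2b of 2 (71bpm 2/4) — PASS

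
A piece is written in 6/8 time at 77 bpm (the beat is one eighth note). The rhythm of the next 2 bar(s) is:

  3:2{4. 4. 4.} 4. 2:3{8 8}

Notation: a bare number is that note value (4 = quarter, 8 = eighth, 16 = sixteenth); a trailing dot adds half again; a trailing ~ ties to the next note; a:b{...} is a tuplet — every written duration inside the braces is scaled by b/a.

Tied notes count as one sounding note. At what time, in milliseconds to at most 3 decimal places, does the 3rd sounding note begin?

note 3 onset = 4b = 3116.883ms

1. 0.0ms @ 0 + 1558.442ms (2)
2. 1558.442ms @ 2 + 1558.442ms (2)
3. 3116.883ms @ 4 + 1558.442ms (2)
4. 4675.325ms @ 6 + 2337.662ms (3)
5. 7012.987ms @ 9 + 1168.831ms (3/2)
6. 8181.818ms @ 21/2 + 1168.831ms (3/2)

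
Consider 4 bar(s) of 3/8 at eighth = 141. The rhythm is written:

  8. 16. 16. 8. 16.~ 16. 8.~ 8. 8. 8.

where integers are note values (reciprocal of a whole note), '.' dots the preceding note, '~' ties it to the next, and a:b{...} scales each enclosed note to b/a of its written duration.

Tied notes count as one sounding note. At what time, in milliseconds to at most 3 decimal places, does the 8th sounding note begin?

note 8 onset = 21/2b = 4468.085ms

1. 0.0ms @ 0 + 638.298ms (3/2)
2. 638.298ms @ 3/2 + 319.149ms (3/4)
3. 957.447ms @ 9/4 + 319.149ms (3/4)
4. 1276.596ms @ 3 + 638.298ms (3/2)
5. 1914.894ms @ 9/2 + 638.298ms (3/2)
6. 2553.191ms @ 6 + 1276.596ms (3)
7. 3829.787ms @ 9 + 638.298ms (3/2)
8. 4468.085ms @ 21/2 + 638.298ms (3/2)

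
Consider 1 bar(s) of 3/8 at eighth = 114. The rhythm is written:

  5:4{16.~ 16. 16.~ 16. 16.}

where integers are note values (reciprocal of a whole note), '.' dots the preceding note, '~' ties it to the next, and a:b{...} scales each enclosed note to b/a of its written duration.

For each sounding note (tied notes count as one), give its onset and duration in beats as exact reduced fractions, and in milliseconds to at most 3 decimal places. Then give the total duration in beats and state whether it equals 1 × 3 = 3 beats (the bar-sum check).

1) 0.0ms=0b +631.579ms=6/5b
2) 631.579ms=6/5b +631.579ms=6/5b
3) 1263.158ms=12/5b +315.789ms=3/5b
Σ=3b of 3 (114bpm 3/8) — PASS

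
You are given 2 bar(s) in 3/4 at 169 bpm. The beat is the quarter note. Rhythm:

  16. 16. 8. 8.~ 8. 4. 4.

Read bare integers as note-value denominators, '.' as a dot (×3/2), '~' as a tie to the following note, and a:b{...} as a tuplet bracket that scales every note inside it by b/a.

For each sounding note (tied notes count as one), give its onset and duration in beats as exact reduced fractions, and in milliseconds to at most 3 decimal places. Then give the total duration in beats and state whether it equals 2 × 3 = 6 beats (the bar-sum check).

1) 0.0ms=0b +133.136ms=3/8b
2) 133.136ms=3/8b +133.136ms=3/8b
3) 266.272ms=3/4b +266.272ms=3/4b
4) 532.544ms=3/2b +532.544ms=3/2b
5) 1065.089ms=3b +532.544ms=3/2b
6) 1597.633ms=9/2b +532.544ms=3/2b
Σ=6b of 6 (169bpm 3/4) — PASS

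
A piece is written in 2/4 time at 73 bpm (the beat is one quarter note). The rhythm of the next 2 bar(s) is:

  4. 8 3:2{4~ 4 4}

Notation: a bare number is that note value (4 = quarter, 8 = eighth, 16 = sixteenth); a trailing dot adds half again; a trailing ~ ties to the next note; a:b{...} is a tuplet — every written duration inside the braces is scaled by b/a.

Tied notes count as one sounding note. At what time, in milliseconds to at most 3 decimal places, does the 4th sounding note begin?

1. 0.0ms @ 0 + 1232.877ms (3/2)
2. 1232.877ms @ 3/2 + 410.959ms (1/2)
3. 1643.836ms @ 2 + 1095.89ms (4/3)
4. 2739.726ms @ 10/3 + 547.945ms (2/3)

note 4 onset = 10/3b = 2739.726ms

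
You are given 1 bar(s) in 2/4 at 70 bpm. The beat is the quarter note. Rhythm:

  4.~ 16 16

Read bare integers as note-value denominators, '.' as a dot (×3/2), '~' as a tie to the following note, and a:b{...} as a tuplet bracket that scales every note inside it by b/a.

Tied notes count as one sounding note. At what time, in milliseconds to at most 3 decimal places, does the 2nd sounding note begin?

note 2 onset = 7/4b = 1500.0ms

1. 0.0ms @ 0 + 1500.0ms (7/4)
2. 1500.0ms @ 7/4 + 214.286ms (1/4)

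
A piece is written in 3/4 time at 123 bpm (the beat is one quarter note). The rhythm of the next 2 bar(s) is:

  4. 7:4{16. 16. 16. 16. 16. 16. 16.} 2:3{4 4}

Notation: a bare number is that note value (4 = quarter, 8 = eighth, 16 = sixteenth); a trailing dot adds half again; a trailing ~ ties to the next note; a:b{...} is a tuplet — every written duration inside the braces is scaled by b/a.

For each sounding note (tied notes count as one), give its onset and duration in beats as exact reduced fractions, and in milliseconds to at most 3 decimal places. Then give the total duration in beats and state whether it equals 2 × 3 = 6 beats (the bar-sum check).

1) 0.0ms=0b +731.707ms=3/2b
2) 731.707ms=3/2b +104.53ms=3/14b
3) 836.237ms=12/7b +104.53ms=3/14b
4) 940.767ms=27/14b +104.53ms=3/14b
5) 1045.296ms=15/7b +104.53ms=3/14b
6) 1149.826ms=33/14b +104.53ms=3/14b
7) 1254.355ms=18/7b +104.53ms=3/14b
8) 1358.885ms=39/14b +104.53ms=3/14b
9) 1463.415ms=3b +731.707ms=3/2b
10) 2195.122ms=9/2b +731.707ms=3/2b
Σ=6b of 6 (123bpm 3/4) — PASS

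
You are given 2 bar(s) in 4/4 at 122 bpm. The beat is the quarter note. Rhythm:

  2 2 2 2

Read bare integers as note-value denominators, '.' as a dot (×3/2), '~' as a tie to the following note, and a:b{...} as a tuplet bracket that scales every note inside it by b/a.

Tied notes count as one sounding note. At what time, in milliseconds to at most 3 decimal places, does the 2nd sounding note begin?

1. 0.0ms @ 0 + 983.607ms (2)
2. 983.607ms @ 2 + 983.607ms (2)
3. 1967.213ms @ 4 + 983.607ms (2)
4. 2950.82ms @ 6 + 983.607ms (2)

note 2 onset = 2b = 983.607ms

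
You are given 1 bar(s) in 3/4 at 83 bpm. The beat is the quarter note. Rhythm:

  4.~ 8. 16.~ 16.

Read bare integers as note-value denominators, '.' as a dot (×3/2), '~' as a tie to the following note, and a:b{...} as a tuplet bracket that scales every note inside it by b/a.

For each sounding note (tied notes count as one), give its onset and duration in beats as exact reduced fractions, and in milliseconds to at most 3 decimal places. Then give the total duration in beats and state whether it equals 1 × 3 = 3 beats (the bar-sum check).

1) 0.0ms=0b +1626.506ms=9/4b
2) 1626.506ms=9/4b +542.169ms=3/4b
Σ=3b of 3 (83bpm 3/4) — PASS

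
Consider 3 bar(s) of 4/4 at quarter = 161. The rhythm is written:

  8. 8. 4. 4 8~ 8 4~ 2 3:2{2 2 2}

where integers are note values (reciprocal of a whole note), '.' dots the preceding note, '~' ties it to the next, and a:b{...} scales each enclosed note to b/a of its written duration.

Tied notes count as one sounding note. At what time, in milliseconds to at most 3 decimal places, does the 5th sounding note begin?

1. 0.0ms @ 0 + 279.503ms (3/4)
2. 279.503ms @ 3/4 + 279.503ms (3/4)
3. 559.006ms @ 3/2 + 559.006ms (3/2)
4. 1118.012ms @ 3 + 372.671ms (1)
5. 1490.683ms @ 4 + 372.671ms (1)
6. 1863.354ms @ 5 + 1118.012ms (3)
7. 2981.366ms @ 8 + 496.894ms (4/3)
8. 3478.261ms @ 28/3 + 496.894ms (4/3)
9. 3975.155ms @ 32/3 + 496.894ms (4/3)

note 5 onset = 4b = 1490.683ms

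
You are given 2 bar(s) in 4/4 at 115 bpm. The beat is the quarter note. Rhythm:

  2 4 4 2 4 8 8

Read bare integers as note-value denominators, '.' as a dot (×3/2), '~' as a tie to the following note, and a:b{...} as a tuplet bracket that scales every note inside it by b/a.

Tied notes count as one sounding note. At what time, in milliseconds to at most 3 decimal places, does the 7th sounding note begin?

note 7 onset = 15/2b = 3913.043ms

1. 0.0ms @ 0 + 1043.478ms (2)
2. 1043.478ms @ 2 + 521.739ms (1)
3. 1565.217ms @ 3 + 521.739ms (1)
4. 2086.957ms @ 4 + 1043.478ms (2)
5. 3130.435ms @ 6 + 521.739ms (1)
6. 3652.174ms @ 7 + 260.87ms (1/2)
7. 3913.043ms @ 15/2 + 260.87ms (1/2)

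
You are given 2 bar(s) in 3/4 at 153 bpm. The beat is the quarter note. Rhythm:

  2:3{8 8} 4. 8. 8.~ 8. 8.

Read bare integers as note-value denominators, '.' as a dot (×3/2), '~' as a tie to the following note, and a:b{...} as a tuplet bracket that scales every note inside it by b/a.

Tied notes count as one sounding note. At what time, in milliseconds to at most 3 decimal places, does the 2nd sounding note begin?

note 2 onset = 3/4b = 294.118ms

1. 0.0ms @ 0 + 294.118ms (3/4)
2. 294.118ms @ 3/4 + 294.118ms (3/4)
3. 588.235ms @ 3/2 + 588.235ms (3/2)
4. 1176.471ms @ 3 + 294.118ms (3/4)
5. 1470.588ms @ 15/4 + 588.235ms (3/2)
6. 2058.824ms @ 21/4 + 294.118ms (3/4)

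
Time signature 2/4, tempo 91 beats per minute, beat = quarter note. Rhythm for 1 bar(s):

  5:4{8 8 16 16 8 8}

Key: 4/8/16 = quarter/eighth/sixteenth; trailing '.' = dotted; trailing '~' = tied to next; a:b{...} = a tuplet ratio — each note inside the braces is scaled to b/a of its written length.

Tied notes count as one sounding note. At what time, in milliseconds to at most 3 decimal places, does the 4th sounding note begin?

note 4 onset = 1b = 659.341ms

1. 0.0ms @ 0 + 263.736ms (2/5)
2. 263.736ms @ 2/5 + 263.736ms (2/5)
3. 527.473ms @ 4/5 + 131.868ms (1/5)
4. 659.341ms @ 1 + 131.868ms (1/5)
5. 791.209ms @ 6/5 + 263.736ms (2/5)
6. 1054.945ms @ 8/5 + 263.736ms (2/5)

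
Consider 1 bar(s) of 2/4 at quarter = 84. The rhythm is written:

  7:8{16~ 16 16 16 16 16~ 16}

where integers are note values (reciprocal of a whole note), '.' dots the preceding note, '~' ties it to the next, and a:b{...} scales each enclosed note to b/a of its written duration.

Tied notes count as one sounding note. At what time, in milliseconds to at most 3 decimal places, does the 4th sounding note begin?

note 4 onset = 8/7b = 816.327ms

1. 0.0ms @ 0 + 408.163ms (4/7)
2. 408.163ms @ 4/7 + 204.082ms (2/7)
3. 612.245ms @ 6/7 + 204.082ms (2/7)
4. 816.327ms @ 8/7 + 204.082ms (2/7)
5. 1020.408ms @ 10/7 + 408.163ms (4/7)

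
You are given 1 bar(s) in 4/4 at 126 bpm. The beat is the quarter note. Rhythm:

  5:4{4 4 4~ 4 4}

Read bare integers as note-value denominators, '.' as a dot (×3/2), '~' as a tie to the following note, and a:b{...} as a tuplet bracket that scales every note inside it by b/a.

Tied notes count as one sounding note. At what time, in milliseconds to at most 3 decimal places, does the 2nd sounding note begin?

1. 0.0ms @ 0 + 380.952ms (4/5)
2. 380.952ms @ 4/5 + 380.952ms (4/5)
3. 761.905ms @ 8/5 + 761.905ms (8/5)
4. 1523.81ms @ 16/5 + 380.952ms (4/5)

note 2 onset = 4/5b = 380.952ms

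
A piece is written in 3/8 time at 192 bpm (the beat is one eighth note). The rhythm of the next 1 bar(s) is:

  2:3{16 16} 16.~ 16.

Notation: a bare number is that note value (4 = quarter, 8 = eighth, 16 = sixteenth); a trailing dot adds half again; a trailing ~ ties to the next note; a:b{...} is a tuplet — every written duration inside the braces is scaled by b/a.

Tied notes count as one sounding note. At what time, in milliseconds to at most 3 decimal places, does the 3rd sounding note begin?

1. 0.0ms @ 0 + 234.375ms (3/4)
2. 234.375ms @ 3/4 + 234.375ms (3/4)
3. 468.75ms @ 3/2 + 468.75ms (3/2)

note 3 onset = 3/2b = 468.75ms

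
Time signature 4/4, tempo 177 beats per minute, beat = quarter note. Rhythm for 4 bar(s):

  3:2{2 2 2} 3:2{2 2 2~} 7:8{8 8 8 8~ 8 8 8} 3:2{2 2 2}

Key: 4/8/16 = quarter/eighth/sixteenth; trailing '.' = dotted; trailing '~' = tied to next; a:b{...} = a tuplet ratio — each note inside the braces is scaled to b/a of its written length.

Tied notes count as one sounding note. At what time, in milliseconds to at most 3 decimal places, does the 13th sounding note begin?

1. 0.0ms @ 0 + 451.977ms (4/3)
2. 451.977ms @ 4/3 + 451.977ms (4/3)
3. 903.955ms @ 8/3 + 451.977ms (4/3)
4. 1355.932ms @ 4 + 451.977ms (4/3)
5. 1807.91ms @ 16/3 + 451.977ms (4/3)
6. 2259.887ms @ 20/3 + 645.682ms (40/21)
7. 2905.569ms @ 60/7 + 193.705ms (4/7)
8. 3099.274ms @ 64/7 + 193.705ms (4/7)
9. 3292.978ms @ 68/7 + 387.409ms (8/7)
10. 3680.387ms @ 76/7 + 193.705ms (4/7)
11. 3874.092ms @ 80/7 + 193.705ms (4/7)
12. 4067.797ms @ 12 + 451.977ms (4/3)
13. 4519.774ms @ 40/3 + 451.977ms (4/3)
14. 4971.751ms @ 44/3 + 451.977ms (4/3)

note 13 onset = 40/3b = 4519.774ms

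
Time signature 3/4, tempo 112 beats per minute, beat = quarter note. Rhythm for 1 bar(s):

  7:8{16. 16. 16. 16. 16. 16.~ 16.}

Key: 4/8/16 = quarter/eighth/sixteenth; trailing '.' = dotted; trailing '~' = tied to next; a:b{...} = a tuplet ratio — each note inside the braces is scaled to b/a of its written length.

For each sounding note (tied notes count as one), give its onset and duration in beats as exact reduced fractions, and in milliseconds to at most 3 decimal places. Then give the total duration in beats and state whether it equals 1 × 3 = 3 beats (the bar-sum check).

1) 0.0ms=0b +229.592ms=3/7b
2) 229.592ms=3/7b +229.592ms=3/7b
3) 459.184ms=6/7b +229.592ms=3/7b
4) 688.776ms=9/7b +229.592ms=3/7b
5) 918.367ms=12/7b +229.592ms=3/7b
6) 1147.959ms=15/7b +459.184ms=6/7b
Σ=3b of 3 (112bpm 3/4) — PASS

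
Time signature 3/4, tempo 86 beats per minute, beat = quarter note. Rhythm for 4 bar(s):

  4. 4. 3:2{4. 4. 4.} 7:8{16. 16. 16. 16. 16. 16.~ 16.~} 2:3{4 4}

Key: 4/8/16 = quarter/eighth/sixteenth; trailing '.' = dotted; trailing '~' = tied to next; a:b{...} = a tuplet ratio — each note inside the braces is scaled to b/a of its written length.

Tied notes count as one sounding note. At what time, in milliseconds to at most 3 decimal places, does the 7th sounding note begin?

note 7 onset = 45/7b = 4485.05ms

1. 0.0ms @ 0 + 1046.512ms (3/2)
2. 1046.512ms @ 3/2 + 1046.512ms (3/2)
3. 2093.023ms @ 3 + 697.674ms (1)
4. 2790.698ms @ 4 + 697.674ms (1)
5. 3488.372ms @ 5 + 697.674ms (1)
6. 4186.047ms @ 6 + 299.003ms (3/7)
7. 4485.05ms @ 45/7 + 299.003ms (3/7)
8. 4784.053ms @ 48/7 + 299.003ms (3/7)
9. 5083.056ms @ 51/7 + 299.003ms (3/7)
10. 5382.06ms @ 54/7 + 299.003ms (3/7)
11. 5681.063ms @ 57/7 + 1644.518ms (33/14)
12. 7325.581ms @ 21/2 + 1046.512ms (3/2)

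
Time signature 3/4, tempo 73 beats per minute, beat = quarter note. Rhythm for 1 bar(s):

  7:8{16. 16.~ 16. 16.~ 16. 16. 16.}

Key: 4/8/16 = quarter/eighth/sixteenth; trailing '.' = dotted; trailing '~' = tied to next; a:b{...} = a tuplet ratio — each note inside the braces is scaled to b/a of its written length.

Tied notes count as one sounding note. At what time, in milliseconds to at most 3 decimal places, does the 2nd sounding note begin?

1. 0.0ms @ 0 + 352.25ms (3/7)
2. 352.25ms @ 3/7 + 704.501ms (6/7)
3. 1056.751ms @ 9/7 + 704.501ms (6/7)
4. 1761.252ms @ 15/7 + 352.25ms (3/7)
5. 2113.503ms @ 18/7 + 352.25ms (3/7)

note 2 onset = 3/7b = 352.25ms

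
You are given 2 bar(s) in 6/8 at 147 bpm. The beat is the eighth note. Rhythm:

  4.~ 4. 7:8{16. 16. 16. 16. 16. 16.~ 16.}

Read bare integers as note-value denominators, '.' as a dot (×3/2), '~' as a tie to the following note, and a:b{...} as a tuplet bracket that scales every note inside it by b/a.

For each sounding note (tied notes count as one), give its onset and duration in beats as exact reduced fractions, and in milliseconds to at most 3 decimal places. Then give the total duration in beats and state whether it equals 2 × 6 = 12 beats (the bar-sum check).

1) 0.0ms=0b +2448.98ms=6b
2) 2448.98ms=6b +349.854ms=6/7b
3) 2798.834ms=48/7b +349.854ms=6/7b
4) 3148.688ms=54/7b +349.854ms=6/7b
5) 3498.542ms=60/7b +349.854ms=6/7b
6) 3848.397ms=66/7b +349.854ms=6/7b
7) 4198.251ms=72/7b +699.708ms=12/7b
Σ=12b of 12 (147bpm 6/8) — PASS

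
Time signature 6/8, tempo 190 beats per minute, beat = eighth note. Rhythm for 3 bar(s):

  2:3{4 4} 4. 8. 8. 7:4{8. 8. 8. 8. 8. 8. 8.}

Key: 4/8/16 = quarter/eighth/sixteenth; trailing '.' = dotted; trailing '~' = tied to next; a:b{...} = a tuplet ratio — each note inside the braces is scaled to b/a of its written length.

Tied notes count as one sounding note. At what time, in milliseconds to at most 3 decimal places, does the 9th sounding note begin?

note 9 onset = 102/7b = 4601.504ms

1. 0.0ms @ 0 + 947.368ms (3)
2. 947.368ms @ 3 + 947.368ms (3)
3. 1894.737ms @ 6 + 947.368ms (3)
4. 2842.105ms @ 9 + 473.684ms (3/2)
5. 3315.789ms @ 21/2 + 473.684ms (3/2)
6. 3789.474ms @ 12 + 270.677ms (6/7)
7. 4060.15ms @ 90/7 + 270.677ms (6/7)
8. 4330.827ms @ 96/7 + 270.677ms (6/7)
9. 4601.504ms @ 102/7 + 270.677ms (6/7)
10. 4872.18ms @ 108/7 + 270.677ms (6/7)
11. 5142.857ms @ 114/7 + 270.677ms (6/7)
12. 5413.534ms @ 120/7 + 270.677ms (6/7)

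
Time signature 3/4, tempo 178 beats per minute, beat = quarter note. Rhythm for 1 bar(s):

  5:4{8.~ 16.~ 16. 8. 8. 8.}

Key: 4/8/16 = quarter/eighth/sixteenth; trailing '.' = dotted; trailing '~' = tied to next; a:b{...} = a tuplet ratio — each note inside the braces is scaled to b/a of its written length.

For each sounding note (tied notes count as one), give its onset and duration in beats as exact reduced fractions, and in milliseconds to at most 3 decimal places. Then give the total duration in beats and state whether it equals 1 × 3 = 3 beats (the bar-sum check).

1) 0.0ms=0b +404.494ms=6/5b
2) 404.494ms=6/5b +202.247ms=3/5b
3) 606.742ms=9/5b +202.247ms=3/5b
4) 808.989ms=12/5b +202.247ms=3/5b
Σ=3b of 3 (178bpm 3/4) — PASS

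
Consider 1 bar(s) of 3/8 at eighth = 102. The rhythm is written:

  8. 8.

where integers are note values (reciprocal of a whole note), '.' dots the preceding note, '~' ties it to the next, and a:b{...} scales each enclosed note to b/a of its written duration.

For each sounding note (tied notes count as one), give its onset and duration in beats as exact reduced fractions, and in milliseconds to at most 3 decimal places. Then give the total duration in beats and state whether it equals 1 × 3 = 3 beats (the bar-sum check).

1) 0.0ms=0b +882.353ms=3/2b
2) 882.353ms=3/2b +882.353ms=3/2b
Σ=3b of 3 (102bpm 3/8) — PASS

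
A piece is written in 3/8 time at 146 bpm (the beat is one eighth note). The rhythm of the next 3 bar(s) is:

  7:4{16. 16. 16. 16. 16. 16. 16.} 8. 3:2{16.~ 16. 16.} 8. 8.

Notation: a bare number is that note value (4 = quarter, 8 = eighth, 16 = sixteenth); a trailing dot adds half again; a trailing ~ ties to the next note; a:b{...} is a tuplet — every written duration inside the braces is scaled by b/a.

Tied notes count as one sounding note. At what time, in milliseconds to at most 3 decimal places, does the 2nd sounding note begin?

1. 0.0ms @ 0 + 176.125ms (3/7)
2. 176.125ms @ 3/7 + 176.125ms (3/7)
3. 352.25ms @ 6/7 + 176.125ms (3/7)
4. 528.376ms @ 9/7 + 176.125ms (3/7)
5. 704.501ms @ 12/7 + 176.125ms (3/7)
6. 880.626ms @ 15/7 + 176.125ms (3/7)
7. 1056.751ms @ 18/7 + 176.125ms (3/7)
8. 1232.877ms @ 3 + 616.438ms (3/2)
9. 1849.315ms @ 9/2 + 410.959ms (1)
10. 2260.274ms @ 11/2 + 205.479ms (1/2)
11. 2465.753ms @ 6 + 616.438ms (3/2)
12. 3082.192ms @ 15/2 + 616.438ms (3/2)

note 2 onset = 3/7b = 176.125ms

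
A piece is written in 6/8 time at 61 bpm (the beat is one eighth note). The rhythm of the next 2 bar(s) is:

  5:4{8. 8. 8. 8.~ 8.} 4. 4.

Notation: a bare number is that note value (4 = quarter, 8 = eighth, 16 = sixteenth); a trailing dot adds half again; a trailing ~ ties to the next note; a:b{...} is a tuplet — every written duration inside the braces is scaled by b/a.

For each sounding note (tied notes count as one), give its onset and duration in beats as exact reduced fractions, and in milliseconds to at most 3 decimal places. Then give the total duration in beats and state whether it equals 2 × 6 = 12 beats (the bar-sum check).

1) 0.0ms=0b +1180.328ms=6/5b
2) 1180.328ms=6/5b +1180.328ms=6/5b
3) 2360.656ms=12/5b +1180.328ms=6/5b
4) 3540.984ms=18/5b +2360.656ms=12/5b
5) 5901.639ms=6b +2950.82ms=3b
6) 8852.459ms=9b +2950.82ms=3b
Σ=12b of 12 (61bpm 6/8) — PASS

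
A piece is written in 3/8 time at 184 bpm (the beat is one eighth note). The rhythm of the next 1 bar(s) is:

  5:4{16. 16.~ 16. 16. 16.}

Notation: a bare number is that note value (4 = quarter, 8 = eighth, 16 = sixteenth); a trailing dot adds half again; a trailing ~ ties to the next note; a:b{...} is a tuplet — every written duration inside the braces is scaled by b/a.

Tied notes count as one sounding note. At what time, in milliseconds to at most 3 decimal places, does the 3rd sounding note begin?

1. 0.0ms @ 0 + 195.652ms (3/5)
2. 195.652ms @ 3/5 + 391.304ms (6/5)
3. 586.957ms @ 9/5 + 195.652ms (3/5)
4. 782.609ms @ 12/5 + 195.652ms (3/5)

note 3 onset = 9/5b = 586.957ms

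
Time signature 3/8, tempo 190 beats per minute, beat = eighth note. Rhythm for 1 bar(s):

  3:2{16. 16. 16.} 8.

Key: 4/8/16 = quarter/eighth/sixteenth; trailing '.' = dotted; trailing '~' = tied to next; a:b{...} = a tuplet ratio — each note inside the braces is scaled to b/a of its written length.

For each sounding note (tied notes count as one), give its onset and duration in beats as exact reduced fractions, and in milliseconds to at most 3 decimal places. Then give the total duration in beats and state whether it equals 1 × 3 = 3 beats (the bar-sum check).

1) 0.0ms=0b +157.895ms=1/2b
2) 157.895ms=1/2b +157.895ms=1/2b
3) 315.789ms=1b +157.895ms=1/2b
4) 473.684ms=3/2b +473.684ms=3/2b
Σ=3b of 3 (190bpm 3/8) — PASS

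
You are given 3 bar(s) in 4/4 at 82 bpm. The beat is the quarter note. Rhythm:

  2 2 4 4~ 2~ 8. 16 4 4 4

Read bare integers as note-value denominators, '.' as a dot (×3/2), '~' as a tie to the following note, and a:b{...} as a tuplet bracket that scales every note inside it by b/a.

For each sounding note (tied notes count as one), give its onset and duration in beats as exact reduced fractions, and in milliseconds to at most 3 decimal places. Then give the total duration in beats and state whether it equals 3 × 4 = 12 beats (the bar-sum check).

1) 0.0ms=0b +1463.415ms=2b
2) 1463.415ms=2b +1463.415ms=2b
3) 2926.829ms=4b +731.707ms=1b
4) 3658.537ms=5b +2743.902ms=15/4b
5) 6402.439ms=35/4b +182.927ms=1/4b
6) 6585.366ms=9b +731.707ms=1b
7) 7317.073ms=10b +731.707ms=1b
8) 8048.78ms=11b +731.707ms=1b
Σ=12b of 12 (82bpm 4/4) — PASS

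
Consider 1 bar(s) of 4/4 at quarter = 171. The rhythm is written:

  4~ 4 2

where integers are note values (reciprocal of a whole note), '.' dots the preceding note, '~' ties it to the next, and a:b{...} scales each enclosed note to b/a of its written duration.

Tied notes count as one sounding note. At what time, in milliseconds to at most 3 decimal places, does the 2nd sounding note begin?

1. 0.0ms @ 0 + 701.754ms (2)
2. 701.754ms @ 2 + 701.754ms (2)

note 2 onset = 2b = 701.754ms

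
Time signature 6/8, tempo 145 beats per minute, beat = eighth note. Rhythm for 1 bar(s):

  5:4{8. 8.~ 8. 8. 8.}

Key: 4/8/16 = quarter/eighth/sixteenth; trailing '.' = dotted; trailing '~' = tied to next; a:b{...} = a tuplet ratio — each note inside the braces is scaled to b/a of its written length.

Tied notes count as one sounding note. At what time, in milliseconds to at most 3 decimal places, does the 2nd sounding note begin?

note 2 onset = 6/5b = 496.552ms

1. 0.0ms @ 0 + 496.552ms (6/5)
2. 496.552ms @ 6/5 + 993.103ms (12/5)
3. 1489.655ms @ 18/5 + 496.552ms (6/5)
4. 1986.207ms @ 24/5 + 496.552ms (6/5)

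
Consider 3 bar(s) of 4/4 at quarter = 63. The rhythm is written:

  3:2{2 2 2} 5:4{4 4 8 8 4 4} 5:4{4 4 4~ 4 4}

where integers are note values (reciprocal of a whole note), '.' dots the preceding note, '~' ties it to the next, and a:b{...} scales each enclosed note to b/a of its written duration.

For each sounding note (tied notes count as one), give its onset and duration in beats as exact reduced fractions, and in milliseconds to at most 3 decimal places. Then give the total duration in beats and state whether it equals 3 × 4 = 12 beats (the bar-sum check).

1) 0.0ms=0b +1269.841ms=4/3b
2) 1269.841ms=4/3b +1269.841ms=4/3b
3) 2539.683ms=8/3b +1269.841ms=4/3b
4) 3809.524ms=4b +761.905ms=4/5b
5) 4571.429ms=24/5b +761.905ms=4/5b
6) 5333.333ms=28/5b +380.952ms=2/5b
7) 5714.286ms=6b +380.952ms=2/5b
8) 6095.238ms=32/5b +761.905ms=4/5b
9) 6857.143ms=36/5b +761.905ms=4/5b
10) 7619.048ms=8b +761.905ms=4/5b
11) 8380.952ms=44/5b +761.905ms=4/5b
12) 9142.857ms=48/5b +1523.81ms=8/5b
13) 10666.667ms=56/5b +761.905ms=4/5b
Σ=12b of 12 (63bpm 4/4) — PASS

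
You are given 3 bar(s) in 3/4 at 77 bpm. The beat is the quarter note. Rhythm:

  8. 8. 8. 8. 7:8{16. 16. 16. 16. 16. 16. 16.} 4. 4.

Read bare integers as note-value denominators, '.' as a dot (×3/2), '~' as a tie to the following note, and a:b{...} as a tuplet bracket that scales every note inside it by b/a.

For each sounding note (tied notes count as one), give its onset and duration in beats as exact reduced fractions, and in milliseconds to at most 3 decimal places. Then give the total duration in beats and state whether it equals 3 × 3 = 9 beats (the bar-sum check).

1) 0.0ms=0b +584.416ms=3/4b
2) 584.416ms=3/4b +584.416ms=3/4b
3) 1168.831ms=3/2b +584.416ms=3/4b
4) 1753.247ms=9/4b +584.416ms=3/4b
5) 2337.662ms=3b +333.952ms=3/7b
6) 2671.614ms=24/7b +333.952ms=3/7b
7) 3005.566ms=27/7b +333.952ms=3/7b
8) 3339.518ms=30/7b +333.952ms=3/7b
9) 3673.469ms=33/7b +333.952ms=3/7b
10) 4007.421ms=36/7b +333.952ms=3/7b
11) 4341.373ms=39/7b +333.952ms=3/7b
12) 4675.325ms=6b +1168.831ms=3/2b
13) 5844.156ms=15/2b +1168.831ms=3/2b
Σ=9b of 9 (77bpm 3/4) — PASS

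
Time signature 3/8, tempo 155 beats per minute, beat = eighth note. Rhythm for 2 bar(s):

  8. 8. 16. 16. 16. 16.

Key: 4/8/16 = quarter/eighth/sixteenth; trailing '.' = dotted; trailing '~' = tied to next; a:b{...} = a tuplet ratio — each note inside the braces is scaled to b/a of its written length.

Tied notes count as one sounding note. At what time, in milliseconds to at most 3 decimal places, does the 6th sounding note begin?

note 6 onset = 21/4b = 2032.258ms

1. 0.0ms @ 0 + 580.645ms (3/2)
2. 580.645ms @ 3/2 + 580.645ms (3/2)
3. 1161.29ms @ 3 + 290.323ms (3/4)
4. 1451.613ms @ 15/4 + 290.323ms (3/4)
5. 1741.935ms @ 9/2 + 290.323ms (3/4)
6. 2032.258ms @ 21/4 + 290.323ms (3/4)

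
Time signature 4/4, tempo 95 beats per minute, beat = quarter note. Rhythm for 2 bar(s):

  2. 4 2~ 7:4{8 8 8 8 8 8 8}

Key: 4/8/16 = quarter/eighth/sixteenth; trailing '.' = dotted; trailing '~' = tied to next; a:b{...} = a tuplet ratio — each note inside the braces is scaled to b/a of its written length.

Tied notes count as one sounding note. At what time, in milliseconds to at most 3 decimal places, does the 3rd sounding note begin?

note 3 onset = 4b = 2526.316ms

1. 0.0ms @ 0 + 1894.737ms (3)
2. 1894.737ms @ 3 + 631.579ms (1)
3. 2526.316ms @ 4 + 1443.609ms (16/7)
4. 3969.925ms @ 44/7 + 180.451ms (2/7)
5. 4150.376ms @ 46/7 + 180.451ms (2/7)
6. 4330.827ms @ 48/7 + 180.451ms (2/7)
7. 4511.278ms @ 50/7 + 180.451ms (2/7)
8. 4691.729ms @ 52/7 + 180.451ms (2/7)
9. 4872.18ms @ 54/7 + 180.451ms (2/7)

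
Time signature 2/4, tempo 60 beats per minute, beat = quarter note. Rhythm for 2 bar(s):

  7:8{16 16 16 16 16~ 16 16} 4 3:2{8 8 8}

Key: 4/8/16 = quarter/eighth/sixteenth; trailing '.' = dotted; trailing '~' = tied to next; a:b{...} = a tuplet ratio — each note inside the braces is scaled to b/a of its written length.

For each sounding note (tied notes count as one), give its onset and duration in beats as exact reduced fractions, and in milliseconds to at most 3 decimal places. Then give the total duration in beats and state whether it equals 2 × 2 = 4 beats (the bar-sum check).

1) 0.0ms=0b +285.714ms=2/7b
2) 285.714ms=2/7b +285.714ms=2/7b
3) 571.429ms=4/7b +285.714ms=2/7b
4) 857.143ms=6/7b +285.714ms=2/7b
5) 1142.857ms=8/7b +571.429ms=4/7b
6) 1714.286ms=12/7b +285.714ms=2/7b
7) 2000.0ms=2b +1000.0ms=1b
8) 3000.0ms=3b +333.333ms=1/3b
9) 3333.333ms=10/3b +333.333ms=1/3b
10) 3666.667ms=11/3b +333.333ms=1/3b
Σ=4b of 4 (60bpm 2/4) — PASS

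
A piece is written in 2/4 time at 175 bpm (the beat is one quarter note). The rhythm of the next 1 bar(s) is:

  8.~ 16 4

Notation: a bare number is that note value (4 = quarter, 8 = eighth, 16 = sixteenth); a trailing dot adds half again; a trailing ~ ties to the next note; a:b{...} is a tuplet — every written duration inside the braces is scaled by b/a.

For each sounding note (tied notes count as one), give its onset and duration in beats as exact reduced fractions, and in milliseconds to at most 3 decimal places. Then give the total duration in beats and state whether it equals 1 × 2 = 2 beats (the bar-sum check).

1) 0.0ms=0b +342.857ms=1b
2) 342.857ms=1b +342.857ms=1b
Σ=2b of 2 (175bpm 2/4) — PASS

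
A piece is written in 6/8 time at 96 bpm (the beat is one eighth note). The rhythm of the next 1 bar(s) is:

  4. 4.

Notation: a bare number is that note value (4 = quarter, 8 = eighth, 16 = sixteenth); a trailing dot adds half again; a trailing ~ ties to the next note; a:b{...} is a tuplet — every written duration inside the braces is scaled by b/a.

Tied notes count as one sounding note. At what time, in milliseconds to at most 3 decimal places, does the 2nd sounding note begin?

note 2 onset = 3b = 1875.0ms

1. 0.0ms @ 0 + 1875.0ms (3)
2. 1875.0ms @ 3 + 1875.0ms (3)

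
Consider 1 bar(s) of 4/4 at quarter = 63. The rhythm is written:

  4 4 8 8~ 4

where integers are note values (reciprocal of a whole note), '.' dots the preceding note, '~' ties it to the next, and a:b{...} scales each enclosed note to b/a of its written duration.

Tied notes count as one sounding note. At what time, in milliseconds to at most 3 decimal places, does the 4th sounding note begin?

1. 0.0ms @ 0 + 952.381ms (1)
2. 952.381ms @ 1 + 952.381ms (1)
3. 1904.762ms @ 2 + 476.19ms (1/2)
4. 2380.952ms @ 5/2 + 1428.571ms (3/2)

note 4 onset = 5/2b = 2380.952ms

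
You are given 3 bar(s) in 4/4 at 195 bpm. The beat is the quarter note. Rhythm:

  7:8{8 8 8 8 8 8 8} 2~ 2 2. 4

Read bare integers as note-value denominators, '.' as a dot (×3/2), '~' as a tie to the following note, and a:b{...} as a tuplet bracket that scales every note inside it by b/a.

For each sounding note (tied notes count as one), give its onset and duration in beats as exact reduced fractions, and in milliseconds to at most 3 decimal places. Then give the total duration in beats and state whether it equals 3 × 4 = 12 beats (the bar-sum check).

1) 0.0ms=0b +175.824ms=4/7b
2) 175.824ms=4/7b +175.824ms=4/7b
3) 351.648ms=8/7b +175.824ms=4/7b
4) 527.473ms=12/7b +175.824ms=4/7b
5) 703.297ms=16/7b +175.824ms=4/7b
6) 879.121ms=20/7b +175.824ms=4/7b
7) 1054.945ms=24/7b +175.824ms=4/7b
8) 1230.769ms=4b +1230.769ms=4b
9) 2461.538ms=8b +923.077ms=3b
10) 3384.615ms=11b +307.692ms=1b
Σ=12b of 12 (195bpm 4/4) — PASS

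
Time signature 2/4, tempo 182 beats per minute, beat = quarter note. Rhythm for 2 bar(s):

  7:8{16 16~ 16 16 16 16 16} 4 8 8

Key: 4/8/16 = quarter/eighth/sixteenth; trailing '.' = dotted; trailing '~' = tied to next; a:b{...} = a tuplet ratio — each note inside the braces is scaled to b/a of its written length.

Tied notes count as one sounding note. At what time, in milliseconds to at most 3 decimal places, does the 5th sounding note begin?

1. 0.0ms @ 0 + 94.192ms (2/7)
2. 94.192ms @ 2/7 + 188.383ms (4/7)
3. 282.575ms @ 6/7 + 94.192ms (2/7)
4. 376.766ms @ 8/7 + 94.192ms (2/7)
5. 470.958ms @ 10/7 + 94.192ms (2/7)
6. 565.149ms @ 12/7 + 94.192ms (2/7)
7. 659.341ms @ 2 + 329.67ms (1)
8. 989.011ms @ 3 + 164.835ms (1/2)
9. 1153.846ms @ 7/2 + 164.835ms (1/2)

note 5 onset = 10/7b = 470.958ms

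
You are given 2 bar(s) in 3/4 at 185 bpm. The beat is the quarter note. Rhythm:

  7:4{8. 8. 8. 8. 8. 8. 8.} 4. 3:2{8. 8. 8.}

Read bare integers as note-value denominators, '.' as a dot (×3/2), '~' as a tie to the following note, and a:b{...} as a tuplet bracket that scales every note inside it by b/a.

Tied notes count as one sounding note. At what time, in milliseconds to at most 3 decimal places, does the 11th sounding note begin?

note 11 onset = 11/2b = 1783.784ms

1. 0.0ms @ 0 + 138.996ms (3/7)
2. 138.996ms @ 3/7 + 138.996ms (3/7)
3. 277.992ms @ 6/7 + 138.996ms (3/7)
4. 416.988ms @ 9/7 + 138.996ms (3/7)
5. 555.985ms @ 12/7 + 138.996ms (3/7)
6. 694.981ms @ 15/7 + 138.996ms (3/7)
7. 833.977ms @ 18/7 + 138.996ms (3/7)
8. 972.973ms @ 3 + 486.486ms (3/2)
9. 1459.459ms @ 9/2 + 162.162ms (1/2)
10. 1621.622ms @ 5 + 162.162ms (1/2)
11. 1783.784ms @ 11/2 + 162.162ms (1/2)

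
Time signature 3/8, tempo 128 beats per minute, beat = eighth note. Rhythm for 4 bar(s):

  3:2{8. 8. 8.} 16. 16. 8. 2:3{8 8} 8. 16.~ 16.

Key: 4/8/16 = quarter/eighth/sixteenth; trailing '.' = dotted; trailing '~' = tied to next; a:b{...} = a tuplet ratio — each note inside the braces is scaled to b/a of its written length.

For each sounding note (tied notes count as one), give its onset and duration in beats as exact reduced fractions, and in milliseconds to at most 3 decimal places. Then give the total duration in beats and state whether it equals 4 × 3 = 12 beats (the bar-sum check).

1) 0.0ms=0b +468.75ms=1b
2) 468.75ms=1b +468.75ms=1b
3) 937.5ms=2b +468.75ms=1b
4) 1406.25ms=3b +351.562ms=3/4b
5) 1757.812ms=15/4b +351.562ms=3/4b
6) 2109.375ms=9/2b +703.125ms=3/2b
7) 2812.5ms=6b +703.125ms=3/2b
8) 3515.625ms=15/2b +703.125ms=3/2b
9) 4218.75ms=9b +703.125ms=3/2b
10) 4921.875ms=21/2b +703.125ms=3/2b
Σ=12b of 12 (128bpm 3/8) — PASS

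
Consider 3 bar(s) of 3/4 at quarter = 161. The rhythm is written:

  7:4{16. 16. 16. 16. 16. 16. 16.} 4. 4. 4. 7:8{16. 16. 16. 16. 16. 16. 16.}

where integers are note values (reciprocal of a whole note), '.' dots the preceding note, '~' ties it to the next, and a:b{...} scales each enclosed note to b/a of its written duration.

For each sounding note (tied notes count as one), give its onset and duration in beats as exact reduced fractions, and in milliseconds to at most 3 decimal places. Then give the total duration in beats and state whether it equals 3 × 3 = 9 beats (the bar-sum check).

1) 0.0ms=0b +79.858ms=3/14b
2) 79.858ms=3/14b +79.858ms=3/14b
3) 159.716ms=3/7b +79.858ms=3/14b
4) 239.574ms=9/14b +79.858ms=3/14b
5) 319.432ms=6/7b +79.858ms=3/14b
6) 399.29ms=15/14b +79.858ms=3/14b
7) 479.148ms=9/7b +79.858ms=3/14b
8) 559.006ms=3/2b +559.006ms=3/2b
9) 1118.012ms=3b +559.006ms=3/2b
10) 1677.019ms=9/2b +559.006ms=3/2b
11) 2236.025ms=6b +159.716ms=3/7b
12) 2395.741ms=45/7b +159.716ms=3/7b
13) 2555.457ms=48/7b +159.716ms=3/7b
14) 2715.173ms=51/7b +159.716ms=3/7b
15) 2874.889ms=54/7b +159.716ms=3/7b
16) 3034.605ms=57/7b +159.716ms=3/7b
17) 3194.321ms=60/7b +159.716ms=3/7b
Σ=9b of 9 (161bpm 3/4) — PASS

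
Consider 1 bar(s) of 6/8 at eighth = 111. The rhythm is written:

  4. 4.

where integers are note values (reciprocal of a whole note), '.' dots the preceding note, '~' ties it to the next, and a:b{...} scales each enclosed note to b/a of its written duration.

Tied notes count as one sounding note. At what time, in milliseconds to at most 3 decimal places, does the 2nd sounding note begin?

note 2 onset = 3b = 1621.622ms

1. 0.0ms @ 0 + 1621.622ms (3)
2. 1621.622ms @ 3 + 1621.622ms (3)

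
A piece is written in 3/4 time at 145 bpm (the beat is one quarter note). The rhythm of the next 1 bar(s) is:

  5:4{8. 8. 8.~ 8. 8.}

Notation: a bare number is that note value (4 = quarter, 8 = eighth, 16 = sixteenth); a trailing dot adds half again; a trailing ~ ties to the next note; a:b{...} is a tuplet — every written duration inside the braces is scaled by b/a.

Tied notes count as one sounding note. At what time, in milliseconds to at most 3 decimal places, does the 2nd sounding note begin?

note 2 onset = 3/5b = 248.276ms

1. 0.0ms @ 0 + 248.276ms (3/5)
2. 248.276ms @ 3/5 + 248.276ms (3/5)
3. 496.552ms @ 6/5 + 496.552ms (6/5)
4. 993.103ms @ 12/5 + 248.276ms (3/5)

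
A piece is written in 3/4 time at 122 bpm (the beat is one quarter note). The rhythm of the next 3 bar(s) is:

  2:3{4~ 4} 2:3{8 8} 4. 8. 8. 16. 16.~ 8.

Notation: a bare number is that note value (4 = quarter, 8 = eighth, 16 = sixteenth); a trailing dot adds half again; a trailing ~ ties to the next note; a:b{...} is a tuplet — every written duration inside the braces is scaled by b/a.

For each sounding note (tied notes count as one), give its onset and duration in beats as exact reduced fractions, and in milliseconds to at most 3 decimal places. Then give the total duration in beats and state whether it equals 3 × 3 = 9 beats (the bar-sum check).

1) 0.0ms=0b +1475.41ms=3b
2) 1475.41ms=3b +368.852ms=3/4b
3) 1844.262ms=15/4b +368.852ms=3/4b
4) 2213.115ms=9/2b +737.705ms=3/2b
5) 2950.82ms=6b +368.852ms=3/4b
6) 3319.672ms=27/4b +368.852ms=3/4b
7) 3688.525ms=15/2b +184.426ms=3/8b
8) 3872.951ms=63/8b +553.279ms=9/8b
Σ=9b of 9 (122bpm 3/4) — PASS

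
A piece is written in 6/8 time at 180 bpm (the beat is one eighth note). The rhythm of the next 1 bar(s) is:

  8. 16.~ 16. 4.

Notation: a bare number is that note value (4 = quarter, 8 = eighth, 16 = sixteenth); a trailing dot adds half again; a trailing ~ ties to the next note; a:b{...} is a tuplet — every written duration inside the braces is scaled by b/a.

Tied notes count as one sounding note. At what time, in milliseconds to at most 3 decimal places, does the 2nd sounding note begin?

1. 0.0ms @ 0 + 500.0ms (3/2)
2. 500.0ms @ 3/2 + 500.0ms (3/2)
3. 1000.0ms @ 3 + 1000.0ms (3)

note 2 onset = 3/2b = 500.0ms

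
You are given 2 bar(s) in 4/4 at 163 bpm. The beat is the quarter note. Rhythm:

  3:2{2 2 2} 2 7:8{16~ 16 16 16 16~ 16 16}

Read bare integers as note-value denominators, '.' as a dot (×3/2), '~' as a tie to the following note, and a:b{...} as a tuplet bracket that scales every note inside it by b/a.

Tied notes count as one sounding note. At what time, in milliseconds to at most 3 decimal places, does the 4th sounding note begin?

note 4 onset = 4b = 1472.393ms

1. 0.0ms @ 0 + 490.798ms (4/3)
2. 490.798ms @ 4/3 + 490.798ms (4/3)
3. 981.595ms @ 8/3 + 490.798ms (4/3)
4. 1472.393ms @ 4 + 736.196ms (2)
5. 2208.589ms @ 6 + 210.342ms (4/7)
6. 2418.931ms @ 46/7 + 105.171ms (2/7)
7. 2524.102ms @ 48/7 + 105.171ms (2/7)
8. 2629.273ms @ 50/7 + 210.342ms (4/7)
9. 2839.614ms @ 54/7 + 105.171ms (2/7)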